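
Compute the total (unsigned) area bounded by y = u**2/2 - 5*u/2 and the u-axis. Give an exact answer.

The curve meets the u-axis where u**2/2 - 5*u/2 = 0, i.e. u*(u - 5)/2 = 0, at u = 0, 5.
On [0, 5] the curve lies below the axis; ∫[0,5] (u**2/2 - 5*u/2) du = -125/12, giving area 125/12.

125/12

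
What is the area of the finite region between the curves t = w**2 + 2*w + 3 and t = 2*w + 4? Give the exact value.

4/3

Both boundary curves give t as a function of w, so integrate with respect to w. Setting them equal: w**2 - 1 = 0, i.e. (w - 1)*(w + 1) = 0, so they meet at w = -1, 1.
For w in [-1, 1], t = w**2 + 2*w + 3 is on the left; area = ∫[-1,1] (-(w**2 - 1)) dw = 4/3.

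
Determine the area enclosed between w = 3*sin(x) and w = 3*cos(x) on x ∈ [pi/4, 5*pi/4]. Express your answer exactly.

On [pi/4, 5*pi/4], (3*sin(x)) - (3*cos(x)) = 3*sin(x) - 3*cos(x) is ≥ 0 throughout, so the area is a single integral of |3*sin(x) - 3*cos(x)|.
∫[pi/4,5*pi/4] (3*sin(x) - 3*cos(x)) dx = 6*sqrt(2).

6*sqrt(2)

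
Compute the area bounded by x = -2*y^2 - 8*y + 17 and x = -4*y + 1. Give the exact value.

Both boundary curves give x as a function of y, so integrate with respect to y. Setting them equal: -2*y^2 - 4*y + 16 = 0, i.e. -2*(y - 2)*(y + 4) = 0, so they meet at y = -4, 2.
For y in [-4, 2], x = -2*y^2 - 8*y + 17 is on the right; area = ∫[-4,2] (-2*y^2 - 4*y + 16) dy = 72.

72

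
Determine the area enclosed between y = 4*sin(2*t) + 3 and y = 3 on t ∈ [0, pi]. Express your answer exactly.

The difference (4*sin(2*t) + 3) - (3) = 4*sin(2*t) changes sign at t = pi/2 inside [0, pi], so split the integral there.
∫[0,pi/2] (4*sin(2*t)) dt = 4.
∫[pi/2,pi] (4*sin(2*t)) dt = -4; the area of that piece is 4.
Total area = 4 + 4 = 8.

8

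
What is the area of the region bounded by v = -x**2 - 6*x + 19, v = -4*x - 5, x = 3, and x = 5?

The difference (-x**2 - 6*x + 19) - (-4*x - 5) = -x**2 - 2*x + 24 changes sign at x = 4 inside [3, 5], so split the integral there.
∫[3,4] (-x**2 - 2*x + 24) dx = 14/3.
∫[4,5] (-x**2 - 2*x + 24) dx = -16/3; the area of that piece is 16/3.
Total area = 14/3 + 16/3 = 10.

10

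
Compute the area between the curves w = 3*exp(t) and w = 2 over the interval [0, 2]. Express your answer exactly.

-7 + 3*exp(2)

On [0, 2], (3*exp(t)) - (2) = 3*exp(t) - 2 is ≥ 0 throughout, so the area is a single integral of |3*exp(t) - 2|.
∫[0,2] (3*exp(t) - 2) dt = -7 + 3*exp(2).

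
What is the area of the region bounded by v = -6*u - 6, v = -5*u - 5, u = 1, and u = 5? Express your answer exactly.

16

On [1, 5], (-6*u - 6) - (-5*u - 5) = -u - 1 is ≤ 0 throughout, so the area is a single integral of |-u - 1|.
∫[1,5] (-u - 1) du = -16; the area of that piece is 16.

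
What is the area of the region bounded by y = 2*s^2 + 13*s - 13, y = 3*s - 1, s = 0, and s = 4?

The difference (2*s^2 + 13*s - 13) - (3*s - 1) = 2*s^2 + 10*s - 12 changes sign at s = 1 inside [0, 4], so split the integral there.
∫[0,1] (2*s^2 + 10*s - 12) ds = -19/3; the area of that piece is 19/3.
∫[1,4] (2*s^2 + 10*s - 12) ds = 81.
Total area = 19/3 + 81 = 262/3.

262/3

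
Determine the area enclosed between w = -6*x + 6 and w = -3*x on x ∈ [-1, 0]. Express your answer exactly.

15/2

On [-1, 0], (-6*x + 6) - (-3*x) = -3*x + 6 is ≥ 0 throughout, so the area is a single integral of |-3*x + 6|.
∫[-1,0] (-3*x + 6) dx = 15/2.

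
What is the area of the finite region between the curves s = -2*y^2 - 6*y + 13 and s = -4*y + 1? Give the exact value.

Both boundary curves give s as a function of y, so integrate with respect to y. Setting them equal: -2*y^2 - 2*y + 12 = 0, i.e. -2*(y - 2)*(y + 3) = 0, so they meet at y = -3, 2.
For y in [-3, 2], s = -2*y^2 - 6*y + 13 is on the right; area = ∫[-3,2] (-2*y^2 - 2*y + 12) dy = 125/3.

125/3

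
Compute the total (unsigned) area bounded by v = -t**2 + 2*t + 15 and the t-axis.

256/3

The curve meets the t-axis where -t**2 + 2*t + 15 = 0, i.e. -(t - 5)*(t + 3) = 0, at t = -3, 5.
On [-3, 5] the curve lies above the axis; ∫[-3,5] (-t**2 + 2*t + 15) dt = 256/3, giving area 256/3.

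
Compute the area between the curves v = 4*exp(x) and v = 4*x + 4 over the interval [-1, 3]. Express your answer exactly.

On [-1, 3], (4*exp(x)) - (4*x + 4) = -4*x + 4*exp(x) - 4 is ≥ 0 throughout, so the area is a single integral of |-4*x + 4*exp(x) - 4|.
∫[-1,3] (-4*x + 4*exp(x) - 4) dx = -32 - 4*exp(-1) + 4*exp(3).

-32 - 4*exp(-1) + 4*exp(3)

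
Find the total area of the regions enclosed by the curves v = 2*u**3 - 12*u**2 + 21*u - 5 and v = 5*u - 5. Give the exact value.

16

Set the curves equal: 2*u**3 - 12*u**2 + 21*u - 5 = 5*u - 5, so 2*u**3 - 12*u**2 + 16*u = 0, which factors as 2*u*(u - 4)*(u - 2) = 0. The curves meet at u = 0, 2, 4.
On [0, 2], v = 2*u**3 - 12*u**2 + 21*u - 5 is on top; that piece has area ∫[0,2] (2*u**3 - 12*u**2 + 16*u) du = 8.
On [2, 4], v = 5*u - 5 is on top; that piece has area ∫[2,4] (-(2*u**3 - 12*u**2 + 16*u)) du = 8.
Total enclosed area = 8 + 8 = 16.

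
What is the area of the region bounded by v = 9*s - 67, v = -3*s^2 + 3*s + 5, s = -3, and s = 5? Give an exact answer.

408

The difference (9*s - 67) - (-3*s^2 + 3*s + 5) = 3*s^2 + 6*s - 72 changes sign at s = 4 inside [-3, 5], so split the integral there.
∫[-3,4] (3*s^2 + 6*s - 72) ds = -392; the area of that piece is 392.
∫[4,5] (3*s^2 + 6*s - 72) ds = 16.
Total area = 392 + 16 = 408.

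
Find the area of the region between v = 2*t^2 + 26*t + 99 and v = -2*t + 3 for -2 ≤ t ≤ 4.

On [-2, 4], (2*t^2 + 26*t + 99) - (-2*t + 3) = 2*t^2 + 28*t + 96 is ≥ 0 throughout, so the area is a single integral of |2*t^2 + 28*t + 96|.
∫[-2,4] (2*t^2 + 28*t + 96) dt = 792.

792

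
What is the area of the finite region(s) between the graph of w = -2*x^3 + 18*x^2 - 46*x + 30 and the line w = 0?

The curve meets the x-axis where -2*x^3 + 18*x^2 - 46*x + 30 = 0, i.e. -2*(x - 5)*(x - 3)*(x - 1) = 0, at x = 1, 3, 5.
On [1, 3] the curve lies below the axis; ∫[1,3] (-2*x^3 + 18*x^2 - 46*x + 30) dx = -8, giving area 8.
On [3, 5] the curve lies above the axis; ∫[3,5] (-2*x^3 + 18*x^2 - 46*x + 30) dx = 8, giving area 8.
Total area = 8 + 8 = 16.

16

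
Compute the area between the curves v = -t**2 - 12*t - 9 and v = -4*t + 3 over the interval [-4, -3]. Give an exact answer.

11/3

On [-4, -3], (-t**2 - 12*t - 9) - (-4*t + 3) = -t**2 - 8*t - 12 is ≥ 0 throughout, so the area is a single integral of |-t**2 - 8*t - 12|.
∫[-4,-3] (-t**2 - 8*t - 12) dt = 11/3.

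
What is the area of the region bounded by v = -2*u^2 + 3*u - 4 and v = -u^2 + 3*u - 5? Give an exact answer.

Set the curves equal: -2*u^2 + 3*u - 4 = -u^2 + 3*u - 5, so -u^2 + 1 = 0, which factors as -(u - 1)*(u + 1) = 0. The curves meet at u = -1, 1.
On [-1, 1], v = -2*u^2 + 3*u - 4 is on top; that piece has area ∫[-1,1] (-u^2 + 1) du = 4/3.

4/3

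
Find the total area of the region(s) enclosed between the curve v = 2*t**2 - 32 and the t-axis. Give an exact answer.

512/3

The curve meets the t-axis where 2*t**2 - 32 = 0, i.e. 2*(t - 4)*(t + 4) = 0, at t = -4, 4.
On [-4, 4] the curve lies below the axis; ∫[-4,4] (2*t**2 - 32) dt = -512/3, giving area 512/3.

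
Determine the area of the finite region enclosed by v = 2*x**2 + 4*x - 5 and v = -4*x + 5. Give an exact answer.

Set the curves equal: 2*x**2 + 4*x - 5 = -4*x + 5, so 2*x**2 + 8*x - 10 = 0, which factors as 2*(x - 1)*(x + 5) = 0. The curves meet at x = -5, 1.
On [-5, 1], v = -4*x + 5 is on top; that piece has area ∫[-5,1] (-(2*x**2 + 8*x - 10)) dx = 72.

72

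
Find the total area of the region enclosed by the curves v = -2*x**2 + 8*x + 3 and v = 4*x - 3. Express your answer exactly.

Set the curves equal: -2*x**2 + 8*x + 3 = 4*x - 3, so -2*x**2 + 4*x + 6 = 0, which factors as -2*(x - 3)*(x + 1) = 0. The curves meet at x = -1, 3.
On [-1, 3], v = -2*x**2 + 8*x + 3 is on top; that piece has area ∫[-1,3] (-2*x**2 + 4*x + 6) dx = 64/3.

64/3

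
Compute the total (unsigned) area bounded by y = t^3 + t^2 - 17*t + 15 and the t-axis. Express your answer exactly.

The curve meets the t-axis where t^3 + t^2 - 17*t + 15 = 0, i.e. (t - 3)*(t - 1)*(t + 5) = 0, at t = -5, 1, 3.
On [-5, 1] the curve lies above the axis; ∫[-5,1] (t^3 + t^2 - 17*t + 15) dt = 180, giving area 180.
On [1, 3] the curve lies below the axis; ∫[1,3] (t^3 + t^2 - 17*t + 15) dt = -28/3, giving area 28/3.
Total area = 180 + 28/3 = 568/3.

568/3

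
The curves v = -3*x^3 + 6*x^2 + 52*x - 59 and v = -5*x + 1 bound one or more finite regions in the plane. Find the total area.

2521/4

Set the curves equal: -3*x^3 + 6*x^2 + 52*x - 59 = -5*x + 1, so -3*x^3 + 6*x^2 + 57*x - 60 = 0, which factors as -3*(x - 5)*(x - 1)*(x + 4) = 0. The curves meet at x = -4, 1, 5.
On [-4, 1], v = -5*x + 1 is on top; that piece has area ∫[-4,1] (-(-3*x^3 + 6*x^2 + 57*x - 60)) dx = 1625/4.
On [1, 5], v = -3*x^3 + 6*x^2 + 52*x - 59 is on top; that piece has area ∫[1,5] (-3*x^3 + 6*x^2 + 57*x - 60) dx = 224.
Total enclosed area = 1625/4 + 224 = 2521/4.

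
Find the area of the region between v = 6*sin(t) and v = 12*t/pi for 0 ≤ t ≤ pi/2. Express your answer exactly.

6 - 3*pi/2

On [0, pi/2], (6*sin(t)) - (12*t/pi) = -12*t/pi + 6*sin(t) is ≥ 0 throughout, so the area is a single integral of |-12*t/pi + 6*sin(t)|.
∫[0,pi/2] (-12*t/pi + 6*sin(t)) dt = 6 - 3*pi/2.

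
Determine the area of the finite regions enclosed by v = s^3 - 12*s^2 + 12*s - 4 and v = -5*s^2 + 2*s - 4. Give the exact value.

Set the curves equal: s^3 - 12*s^2 + 12*s - 4 = -5*s^2 + 2*s - 4, so s^3 - 7*s^2 + 10*s = 0, which factors as s*(s - 5)*(s - 2) = 0. The curves meet at s = 0, 2, 5.
On [0, 2], v = s^3 - 12*s^2 + 12*s - 4 is on top; that piece has area ∫[0,2] (s^3 - 7*s^2 + 10*s) ds = 16/3.
On [2, 5], v = -5*s^2 + 2*s - 4 is on top; that piece has area ∫[2,5] (-(s^3 - 7*s^2 + 10*s)) ds = 63/4.
Total enclosed area = 16/3 + 63/4 = 253/12.

253/12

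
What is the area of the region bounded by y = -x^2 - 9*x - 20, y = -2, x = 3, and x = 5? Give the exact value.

On [3, 5], (-x^2 - 9*x - 20) - (-2) = -x^2 - 9*x - 18 is ≤ 0 throughout, so the area is a single integral of |-x^2 - 9*x - 18|.
∫[3,5] (-x^2 - 9*x - 18) dx = -422/3; the area of that piece is 422/3.

422/3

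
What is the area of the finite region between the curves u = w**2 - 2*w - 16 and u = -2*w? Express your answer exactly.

256/3

Both boundary curves give u as a function of w, so integrate with respect to w. Setting them equal: w**2 - 16 = 0, i.e. (w - 4)*(w + 4) = 0, so they meet at w = -4, 4.
For w in [-4, 4], u = w**2 - 2*w - 16 is on the left; area = ∫[-4,4] (-(w**2 - 16)) dw = 256/3.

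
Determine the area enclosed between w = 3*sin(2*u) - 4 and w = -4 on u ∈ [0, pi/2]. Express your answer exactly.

On [0, pi/2], (3*sin(2*u) - 4) - (-4) = 3*sin(2*u) is ≥ 0 throughout, so the area is a single integral of |3*sin(2*u)|.
∫[0,pi/2] (3*sin(2*u)) du = 3.

3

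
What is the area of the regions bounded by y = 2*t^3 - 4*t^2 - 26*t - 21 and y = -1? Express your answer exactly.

1741/6

Set the curves equal: 2*t^3 - 4*t^2 - 26*t - 21 = -1, so 2*t^3 - 4*t^2 - 26*t - 20 = 0, which factors as 2*(t - 5)*(t + 1)*(t + 2) = 0. The curves meet at t = -2, -1, 5.
On [-2, -1], y = 2*t^3 - 4*t^2 - 26*t - 21 is on top; that piece has area ∫[-2,-1] (2*t^3 - 4*t^2 - 26*t - 20) dt = 13/6.
On [-1, 5], y = -1 is on top; that piece has area ∫[-1,5] (-(2*t^3 - 4*t^2 - 26*t - 20)) dt = 288.
Total enclosed area = 13/6 + 288 = 1741/6.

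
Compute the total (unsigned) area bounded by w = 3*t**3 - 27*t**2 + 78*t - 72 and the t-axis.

The curve meets the t-axis where 3*t**3 - 27*t**2 + 78*t - 72 = 0, i.e. 3*(t - 4)*(t - 3)*(t - 2) = 0, at t = 2, 3, 4.
On [2, 3] the curve lies above the axis; ∫[2,3] (3*t**3 - 27*t**2 + 78*t - 72) dt = 3/4, giving area 3/4.
On [3, 4] the curve lies below the axis; ∫[3,4] (3*t**3 - 27*t**2 + 78*t - 72) dt = -3/4, giving area 3/4.
Total area = 3/4 + 3/4 = 3/2.

3/2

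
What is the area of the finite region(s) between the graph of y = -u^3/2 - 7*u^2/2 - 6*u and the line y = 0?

The curve meets the u-axis where -u^3/2 - 7*u^2/2 - 6*u = 0, i.e. -u*(u + 3)*(u + 4)/2 = 0, at u = -4, -3, 0.
On [-4, -3] the curve lies below the axis; ∫[-4,-3] (-u^3/2 - 7*u^2/2 - 6*u) du = -7/24, giving area 7/24.
On [-3, 0] the curve lies above the axis; ∫[-3,0] (-u^3/2 - 7*u^2/2 - 6*u) du = 45/8, giving area 45/8.
Total area = 7/24 + 45/8 = 71/12.

71/12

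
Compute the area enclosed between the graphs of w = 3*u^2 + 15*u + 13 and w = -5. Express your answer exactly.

1/2

Set the curves equal: 3*u^2 + 15*u + 13 = -5, so 3*u^2 + 15*u + 18 = 0, which factors as 3*(u + 2)*(u + 3) = 0. The curves meet at u = -3, -2.
On [-3, -2], w = -5 is on top; that piece has area ∫[-3,-2] (-(3*u^2 + 15*u + 18)) du = 1/2.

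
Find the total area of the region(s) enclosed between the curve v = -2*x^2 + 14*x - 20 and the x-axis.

The curve meets the x-axis where -2*x^2 + 14*x - 20 = 0, i.e. -2*(x - 5)*(x - 2) = 0, at x = 2, 5.
On [2, 5] the curve lies above the axis; ∫[2,5] (-2*x^2 + 14*x - 20) dx = 9, giving area 9.

9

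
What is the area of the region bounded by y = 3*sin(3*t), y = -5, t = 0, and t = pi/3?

2 + 5*pi/3

On [0, pi/3], (3*sin(3*t)) - (-5) = 3*sin(3*t) + 5 is ≥ 0 throughout, so the area is a single integral of |3*sin(3*t) + 5|.
∫[0,pi/3] (3*sin(3*t) + 5) dt = 2 + 5*pi/3.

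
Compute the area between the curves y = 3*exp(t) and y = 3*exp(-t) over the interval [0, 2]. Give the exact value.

On [0, 2], (3*exp(t)) - (3*exp(-t)) = 3*exp(t) - 3*exp(-t) is ≥ 0 throughout, so the area is a single integral of |3*exp(t) - 3*exp(-t)|.
∫[0,2] (3*exp(t) - 3*exp(-t)) dt = -6 + 3*exp(-2) + 3*exp(2).

-6 + 3*exp(-2) + 3*exp(2)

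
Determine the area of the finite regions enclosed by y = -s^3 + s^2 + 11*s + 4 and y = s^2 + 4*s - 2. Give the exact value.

Set the curves equal: -s^3 + s^2 + 11*s + 4 = s^2 + 4*s - 2, so -s^3 + 7*s + 6 = 0, which factors as -(s - 3)*(s + 1)*(s + 2) = 0. The curves meet at s = -2, -1, 3.
On [-2, -1], y = s^2 + 4*s - 2 is on top; that piece has area ∫[-2,-1] (-(-s^3 + 7*s + 6)) ds = 3/4.
On [-1, 3], y = -s^3 + s^2 + 11*s + 4 is on top; that piece has area ∫[-1,3] (-s^3 + 7*s + 6) ds = 32.
Total enclosed area = 3/4 + 32 = 131/4.

131/4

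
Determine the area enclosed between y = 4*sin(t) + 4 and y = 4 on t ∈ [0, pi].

On [0, pi], (4*sin(t) + 4) - (4) = 4*sin(t) is ≥ 0 throughout, so the area is a single integral of |4*sin(t)|.
∫[0,pi] (4*sin(t)) dt = 8.

8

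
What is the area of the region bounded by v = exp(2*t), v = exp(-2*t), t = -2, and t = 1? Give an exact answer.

The difference (exp(2*t)) - (exp(-2*t)) = exp(2*t) - exp(-2*t) changes sign at t = 0 inside [-2, 1], so split the integral there.
∫[-2,0] (exp(2*t) - exp(-2*t)) dt = -exp(4)/2 - exp(-4)/2 + 1; the area of that piece is -1 + exp(-4)/2 + exp(4)/2.
∫[0,1] (exp(2*t) - exp(-2*t)) dt = -1 + exp(-2)/2 + exp(2)/2.
Total area = (-1 + exp(-4)/2 + exp(4)/2) + (-1 + exp(-2)/2 + exp(2)/2) = -2 + exp(-4)/2 + exp(-2)/2 + exp(2)/2 + exp(4)/2.

-2 + exp(-4)/2 + exp(-2)/2 + exp(2)/2 + exp(4)/2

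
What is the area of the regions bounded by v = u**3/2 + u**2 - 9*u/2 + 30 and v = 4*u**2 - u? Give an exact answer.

517/4

Set the curves equal: u**3/2 + u**2 - 9*u/2 + 30 = 4*u**2 - u, so u**3/2 - 3*u**2 - 7*u/2 + 30 = 0, which factors as (u - 5)*(u - 4)*(u + 3)/2 = 0. The curves meet at u = -3, 4, 5.
On [-3, 4], v = u**3/2 + u**2 - 9*u/2 + 30 is on top; that piece has area ∫[-3,4] (u**3/2 - 3*u**2 - 7*u/2 + 30) du = 1029/8.
On [4, 5], v = 4*u**2 - u is on top; that piece has area ∫[4,5] (-(u**3/2 - 3*u**2 - 7*u/2 + 30)) du = 5/8.
Total enclosed area = 1029/8 + 5/8 = 517/4.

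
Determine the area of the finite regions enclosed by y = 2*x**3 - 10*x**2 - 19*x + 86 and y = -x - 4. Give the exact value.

1136/3

Set the curves equal: 2*x**3 - 10*x**2 - 19*x + 86 = -x - 4, so 2*x**3 - 10*x**2 - 18*x + 90 = 0, which factors as 2*(x - 5)*(x - 3)*(x + 3) = 0. The curves meet at x = -3, 3, 5.
On [-3, 3], y = 2*x**3 - 10*x**2 - 19*x + 86 is on top; that piece has area ∫[-3,3] (2*x**3 - 10*x**2 - 18*x + 90) dx = 360.
On [3, 5], y = -x - 4 is on top; that piece has area ∫[3,5] (-(2*x**3 - 10*x**2 - 18*x + 90)) dx = 56/3.
Total enclosed area = 360 + 56/3 = 1136/3.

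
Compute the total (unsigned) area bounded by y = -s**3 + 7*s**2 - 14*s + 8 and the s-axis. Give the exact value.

The curve meets the s-axis where -s**3 + 7*s**2 - 14*s + 8 = 0, i.e. -(s - 4)*(s - 2)*(s - 1) = 0, at s = 1, 2, 4.
On [1, 2] the curve lies below the axis; ∫[1,2] (-s**3 + 7*s**2 - 14*s + 8) ds = -5/12, giving area 5/12.
On [2, 4] the curve lies above the axis; ∫[2,4] (-s**3 + 7*s**2 - 14*s + 8) ds = 8/3, giving area 8/3.
Total area = 5/12 + 8/3 = 37/12.

37/12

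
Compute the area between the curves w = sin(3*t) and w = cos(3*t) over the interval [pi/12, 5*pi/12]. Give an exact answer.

2*sqrt(2)/3

On [pi/12, 5*pi/12], (sin(3*t)) - (cos(3*t)) = sin(3*t) - cos(3*t) is ≥ 0 throughout, so the area is a single integral of |sin(3*t) - cos(3*t)|.
∫[pi/12,5*pi/12] (sin(3*t) - cos(3*t)) dt = 2*sqrt(2)/3.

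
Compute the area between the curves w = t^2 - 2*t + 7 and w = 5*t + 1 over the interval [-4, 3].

The difference (t^2 - 2*t + 7) - (5*t + 1) = t^2 - 7*t + 6 changes sign at t = 1 inside [-4, 3], so split the integral there.
∫[-4,1] (t^2 - 7*t + 6) dt = 625/6.
∫[1,3] (t^2 - 7*t + 6) dt = -22/3; the area of that piece is 22/3.
Total area = 625/6 + 22/3 = 223/2.

223/2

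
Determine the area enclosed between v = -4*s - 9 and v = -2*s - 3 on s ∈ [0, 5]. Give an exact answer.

55

On [0, 5], (-4*s - 9) - (-2*s - 3) = -2*s - 6 is ≤ 0 throughout, so the area is a single integral of |-2*s - 6|.
∫[0,5] (-2*s - 6) ds = -55; the area of that piece is 55.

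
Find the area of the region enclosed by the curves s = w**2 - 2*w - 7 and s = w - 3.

Both boundary curves give s as a function of w, so integrate with respect to w. Setting them equal: w**2 - 3*w - 4 = 0, i.e. (w - 4)*(w + 1) = 0, so they meet at w = -1, 4.
For w in [-1, 4], s = w**2 - 2*w - 7 is on the left; area = ∫[-1,4] (-(w**2 - 3*w - 4)) dw = 125/6.

125/6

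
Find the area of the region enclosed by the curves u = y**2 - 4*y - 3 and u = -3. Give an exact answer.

Both boundary curves give u as a function of y, so integrate with respect to y. Setting them equal: y**2 - 4*y = 0, i.e. y*(y - 4) = 0, so they meet at y = 0, 4.
For y in [0, 4], u = y**2 - 4*y - 3 is on the left; area = ∫[0,4] (-(y**2 - 4*y)) dy = 32/3.

32/3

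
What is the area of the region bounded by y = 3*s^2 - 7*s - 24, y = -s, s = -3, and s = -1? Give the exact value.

18

The difference (3*s^2 - 7*s - 24) - (-s) = 3*s^2 - 6*s - 24 changes sign at s = -2 inside [-3, -1], so split the integral there.
∫[-3,-2] (3*s^2 - 6*s - 24) ds = 10.
∫[-2,-1] (3*s^2 - 6*s - 24) ds = -8; the area of that piece is 8.
Total area = 10 + 8 = 18.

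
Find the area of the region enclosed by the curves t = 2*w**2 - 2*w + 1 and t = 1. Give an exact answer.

1/3

Both boundary curves give t as a function of w, so integrate with respect to w. Setting them equal: 2*w**2 - 2*w = 0, i.e. 2*w*(w - 1) = 0, so they meet at w = 0, 1.
For w in [0, 1], t = 2*w**2 - 2*w + 1 is on the left; area = ∫[0,1] (-(2*w**2 - 2*w)) dw = 1/3.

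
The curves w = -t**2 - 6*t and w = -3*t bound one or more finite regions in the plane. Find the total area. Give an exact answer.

9/2

Set the curves equal: -t**2 - 6*t = -3*t, so -t**2 - 3*t = 0, which factors as -t*(t + 3) = 0. The curves meet at t = -3, 0.
On [-3, 0], w = -t**2 - 6*t is on top; that piece has area ∫[-3,0] (-t**2 - 3*t) dt = 9/2.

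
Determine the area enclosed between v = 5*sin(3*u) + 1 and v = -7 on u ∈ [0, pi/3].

10/3 + 8*pi/3

On [0, pi/3], (5*sin(3*u) + 1) - (-7) = 5*sin(3*u) + 8 is ≥ 0 throughout, so the area is a single integral of |5*sin(3*u) + 8|.
∫[0,pi/3] (5*sin(3*u) + 8) du = 10/3 + 8*pi/3.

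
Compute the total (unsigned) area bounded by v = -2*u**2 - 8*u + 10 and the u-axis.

The curve meets the u-axis where -2*u**2 - 8*u + 10 = 0, i.e. -2*(u - 1)*(u + 5) = 0, at u = -5, 1.
On [-5, 1] the curve lies above the axis; ∫[-5,1] (-2*u**2 - 8*u + 10) du = 72, giving area 72.

72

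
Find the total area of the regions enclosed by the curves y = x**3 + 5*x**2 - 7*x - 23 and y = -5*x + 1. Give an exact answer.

443/6

Set the curves equal: x**3 + 5*x**2 - 7*x - 23 = -5*x + 1, so x**3 + 5*x**2 - 2*x - 24 = 0, which factors as (x - 2)*(x + 3)*(x + 4) = 0. The curves meet at x = -4, -3, 2.
On [-4, -3], y = x**3 + 5*x**2 - 7*x - 23 is on top; that piece has area ∫[-4,-3] (x**3 + 5*x**2 - 2*x - 24) dx = 11/12.
On [-3, 2], y = -5*x + 1 is on top; that piece has area ∫[-3,2] (-(x**3 + 5*x**2 - 2*x - 24)) dx = 875/12.
Total enclosed area = 11/12 + 875/12 = 443/6.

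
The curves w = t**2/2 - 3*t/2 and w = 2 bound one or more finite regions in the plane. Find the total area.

125/12

Set the curves equal: t**2/2 - 3*t/2 = 2, so t**2/2 - 3*t/2 - 2 = 0, which factors as (t - 4)*(t + 1)/2 = 0. The curves meet at t = -1, 4.
On [-1, 4], w = 2 is on top; that piece has area ∫[-1,4] (-(t**2/2 - 3*t/2 - 2)) dt = 125/12.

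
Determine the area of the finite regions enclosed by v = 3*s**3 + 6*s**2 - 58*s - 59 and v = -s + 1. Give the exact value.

Set the curves equal: 3*s**3 + 6*s**2 - 58*s - 59 = -s + 1, so 3*s**3 + 6*s**2 - 57*s - 60 = 0, which factors as 3*(s - 4)*(s + 1)*(s + 5) = 0. The curves meet at s = -5, -1, 4.
On [-5, -1], v = 3*s**3 + 6*s**2 - 58*s - 59 is on top; that piece has area ∫[-5,-1] (3*s**3 + 6*s**2 - 57*s - 60) ds = 224.
On [-1, 4], v = -s + 1 is on top; that piece has area ∫[-1,4] (-(3*s**3 + 6*s**2 - 57*s - 60)) ds = 1625/4.
Total enclosed area = 224 + 1625/4 = 2521/4.

2521/4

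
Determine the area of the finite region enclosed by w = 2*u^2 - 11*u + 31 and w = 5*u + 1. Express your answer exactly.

8/3

Set the curves equal: 2*u^2 - 11*u + 31 = 5*u + 1, so 2*u^2 - 16*u + 30 = 0, which factors as 2*(u - 5)*(u - 3) = 0. The curves meet at u = 3, 5.
On [3, 5], w = 5*u + 1 is on top; that piece has area ∫[3,5] (-(2*u^2 - 16*u + 30)) du = 8/3.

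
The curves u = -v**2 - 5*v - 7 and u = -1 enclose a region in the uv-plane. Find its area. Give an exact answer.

1/6

Both boundary curves give u as a function of v, so integrate with respect to v. Setting them equal: -v**2 - 5*v - 6 = 0, i.e. -(v + 2)*(v + 3) = 0, so they meet at v = -3, -2.
For v in [-3, -2], u = -v**2 - 5*v - 7 is on the right; area = ∫[-3,-2] (-v**2 - 5*v - 6) dv = 1/6.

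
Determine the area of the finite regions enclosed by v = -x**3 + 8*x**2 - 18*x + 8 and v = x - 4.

37/12

Set the curves equal: -x**3 + 8*x**2 - 18*x + 8 = x - 4, so -x**3 + 8*x**2 - 19*x + 12 = 0, which factors as -(x - 4)*(x - 3)*(x - 1) = 0. The curves meet at x = 1, 3, 4.
On [1, 3], v = x - 4 is on top; that piece has area ∫[1,3] (-(-x**3 + 8*x**2 - 19*x + 12)) dx = 8/3.
On [3, 4], v = -x**3 + 8*x**2 - 18*x + 8 is on top; that piece has area ∫[3,4] (-x**3 + 8*x**2 - 19*x + 12) dx = 5/12.
Total enclosed area = 8/3 + 5/12 = 37/12.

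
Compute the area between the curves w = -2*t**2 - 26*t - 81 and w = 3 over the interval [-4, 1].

805/3

On [-4, 1], (-2*t**2 - 26*t - 81) - (3) = -2*t**2 - 26*t - 84 is ≤ 0 throughout, so the area is a single integral of |-2*t**2 - 26*t - 84|.
∫[-4,1] (-2*t**2 - 26*t - 84) dt = -805/3; the area of that piece is 805/3.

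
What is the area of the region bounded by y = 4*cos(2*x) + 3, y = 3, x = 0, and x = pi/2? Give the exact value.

The difference (4*cos(2*x) + 3) - (3) = 4*cos(2*x) changes sign at x = pi/4 inside [0, pi/2], so split the integral there.
∫[0,pi/4] (4*cos(2*x)) dx = 2.
∫[pi/4,pi/2] (4*cos(2*x)) dx = -2; the area of that piece is 2.
Total area = 2 + 2 = 4.

4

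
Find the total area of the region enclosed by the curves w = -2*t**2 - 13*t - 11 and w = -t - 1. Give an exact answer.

Set the curves equal: -2*t**2 - 13*t - 11 = -t - 1, so -2*t**2 - 12*t - 10 = 0, which factors as -2*(t + 1)*(t + 5) = 0. The curves meet at t = -5, -1.
On [-5, -1], w = -2*t**2 - 13*t - 11 is on top; that piece has area ∫[-5,-1] (-2*t**2 - 12*t - 10) dt = 64/3.

64/3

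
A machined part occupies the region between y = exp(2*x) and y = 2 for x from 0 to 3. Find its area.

-15/2 + 2*log(2) + exp(6)/2

The difference (exp(2*x)) - (2) = exp(2*x) - 2 changes sign at x = log(2)/2 inside [0, 3], so split the integral there.
∫[0,log(2)/2] (exp(2*x) - 2) dx = 1/2 - log(2); the area of that piece is -1/2 + log(2).
∫[log(2)/2,3] (exp(2*x) - 2) dx = -7 + log(2) + exp(6)/2.
Total area = (-1/2 + log(2)) + (-7 + log(2) + exp(6)/2) = -15/2 + 2*log(2) + exp(6)/2.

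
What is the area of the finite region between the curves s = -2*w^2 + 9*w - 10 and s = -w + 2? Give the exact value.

1/3

Both boundary curves give s as a function of w, so integrate with respect to w. Setting them equal: -2*w^2 + 10*w - 12 = 0, i.e. -2*(w - 3)*(w - 2) = 0, so they meet at w = 2, 3.
For w in [2, 3], s = -2*w^2 + 9*w - 10 is on the right; area = ∫[2,3] (-2*w^2 + 10*w - 12) dw = 1/3.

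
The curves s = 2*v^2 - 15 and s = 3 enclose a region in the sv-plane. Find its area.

Both boundary curves give s as a function of v, so integrate with respect to v. Setting them equal: 2*v^2 - 18 = 0, i.e. 2*(v - 3)*(v + 3) = 0, so they meet at v = -3, 3.
For v in [-3, 3], s = 2*v^2 - 15 is on the left; area = ∫[-3,3] (-(2*v^2 - 18)) dv = 72.

72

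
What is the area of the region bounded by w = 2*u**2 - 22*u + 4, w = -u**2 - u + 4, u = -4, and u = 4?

336

The difference (2*u**2 - 22*u + 4) - (-u**2 - u + 4) = 3*u**2 - 21*u changes sign at u = 0 inside [-4, 4], so split the integral there.
∫[-4,0] (3*u**2 - 21*u) du = 232.
∫[0,4] (3*u**2 - 21*u) du = -104; the area of that piece is 104.
Total area = 232 + 104 = 336.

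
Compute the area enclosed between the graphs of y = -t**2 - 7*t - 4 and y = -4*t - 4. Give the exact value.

Set the curves equal: -t**2 - 7*t - 4 = -4*t - 4, so -t**2 - 3*t = 0, which factors as -t*(t + 3) = 0. The curves meet at t = -3, 0.
On [-3, 0], y = -t**2 - 7*t - 4 is on top; that piece has area ∫[-3,0] (-t**2 - 3*t) dt = 9/2.

9/2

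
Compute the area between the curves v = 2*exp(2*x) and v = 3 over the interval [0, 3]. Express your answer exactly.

-11 - 7*log(2)/2 + log(6)/2 + 5*log(3)/2 + exp(6)

The difference (2*exp(2*x)) - (3) = 2*exp(2*x) - 3 changes sign at x = -log(2)/2 + log(3)/2 inside [0, 3], so split the integral there.
∫[0,-log(2)/2 + log(3)/2] (2*exp(2*x) - 3) dx = log(2*sqrt(6)/9) + 1/2; the area of that piece is -1/2 + log(3*sqrt(6)/4).
∫[-log(2)/2 + log(3)/2,3] (2*exp(2*x) - 3) dx = -21/2 - 3*log(2)/2 + 3*log(3)/2 + exp(6).
Total area = (-1/2 + log(3*sqrt(6)/4)) + (-21/2 - 3*log(2)/2 + 3*log(3)/2 + exp(6)) = -11 - 7*log(2)/2 + log(6)/2 + 5*log(3)/2 + exp(6).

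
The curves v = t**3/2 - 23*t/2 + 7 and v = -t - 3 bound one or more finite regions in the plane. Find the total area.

999/8

Set the curves equal: t**3/2 - 23*t/2 + 7 = -t - 3, so t**3/2 - 21*t/2 + 10 = 0, which factors as (t - 4)*(t - 1)*(t + 5)/2 = 0. The curves meet at t = -5, 1, 4.
On [-5, 1], v = t**3/2 - 23*t/2 + 7 is on top; that piece has area ∫[-5,1] (t**3/2 - 21*t/2 + 10) dt = 108.
On [1, 4], v = -t - 3 is on top; that piece has area ∫[1,4] (-(t**3/2 - 21*t/2 + 10)) dt = 135/8.
Total enclosed area = 108 + 135/8 = 999/8.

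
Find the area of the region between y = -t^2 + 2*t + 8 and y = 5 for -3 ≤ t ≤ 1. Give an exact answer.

16

The difference (-t^2 + 2*t + 8) - (5) = -t^2 + 2*t + 3 changes sign at t = -1 inside [-3, 1], so split the integral there.
∫[-3,-1] (-t^2 + 2*t + 3) dt = -32/3; the area of that piece is 32/3.
∫[-1,1] (-t^2 + 2*t + 3) dt = 16/3.
Total area = 32/3 + 16/3 = 16.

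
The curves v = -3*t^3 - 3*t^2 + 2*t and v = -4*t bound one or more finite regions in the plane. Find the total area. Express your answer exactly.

Set the curves equal: -3*t^3 - 3*t^2 + 2*t = -4*t, so -3*t^3 - 3*t^2 + 6*t = 0, which factors as -3*t*(t - 1)*(t + 2) = 0. The curves meet at t = -2, 0, 1.
On [-2, 0], v = -4*t is on top; that piece has area ∫[-2,0] (-(-3*t^3 - 3*t^2 + 6*t)) dt = 8.
On [0, 1], v = -3*t^3 - 3*t^2 + 2*t is on top; that piece has area ∫[0,1] (-3*t^3 - 3*t^2 + 6*t) dt = 5/4.
Total enclosed area = 8 + 5/4 = 37/4.

37/4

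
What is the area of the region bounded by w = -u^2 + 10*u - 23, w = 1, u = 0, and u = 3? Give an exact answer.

On [0, 3], (-u^2 + 10*u - 23) - (1) = -u^2 + 10*u - 24 is ≤ 0 throughout, so the area is a single integral of |-u^2 + 10*u - 24|.
∫[0,3] (-u^2 + 10*u - 24) du = -36; the area of that piece is 36.

36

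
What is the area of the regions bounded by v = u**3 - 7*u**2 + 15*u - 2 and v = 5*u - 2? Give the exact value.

253/12

Set the curves equal: u**3 - 7*u**2 + 15*u - 2 = 5*u - 2, so u**3 - 7*u**2 + 10*u = 0, which factors as u*(u - 5)*(u - 2) = 0. The curves meet at u = 0, 2, 5.
On [0, 2], v = u**3 - 7*u**2 + 15*u - 2 is on top; that piece has area ∫[0,2] (u**3 - 7*u**2 + 10*u) du = 16/3.
On [2, 5], v = 5*u - 2 is on top; that piece has area ∫[2,5] (-(u**3 - 7*u**2 + 10*u)) du = 63/4.
Total enclosed area = 16/3 + 63/4 = 253/12.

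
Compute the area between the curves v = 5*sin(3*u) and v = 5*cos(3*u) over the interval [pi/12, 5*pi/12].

10*sqrt(2)/3

On [pi/12, 5*pi/12], (5*sin(3*u)) - (5*cos(3*u)) = 5*sin(3*u) - 5*cos(3*u) is ≥ 0 throughout, so the area is a single integral of |5*sin(3*u) - 5*cos(3*u)|.
∫[pi/12,5*pi/12] (5*sin(3*u) - 5*cos(3*u)) du = 10*sqrt(2)/3.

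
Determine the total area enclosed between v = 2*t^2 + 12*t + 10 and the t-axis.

64/3

The curve meets the t-axis where 2*t^2 + 12*t + 10 = 0, i.e. 2*(t + 1)*(t + 5) = 0, at t = -5, -1.
On [-5, -1] the curve lies below the axis; ∫[-5,-1] (2*t^2 + 12*t + 10) dt = -64/3, giving area 64/3.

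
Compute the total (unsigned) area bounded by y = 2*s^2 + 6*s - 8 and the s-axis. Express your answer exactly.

125/3

The curve meets the s-axis where 2*s^2 + 6*s - 8 = 0, i.e. 2*(s - 1)*(s + 4) = 0, at s = -4, 1.
On [-4, 1] the curve lies below the axis; ∫[-4,1] (2*s^2 + 6*s - 8) ds = -125/3, giving area 125/3.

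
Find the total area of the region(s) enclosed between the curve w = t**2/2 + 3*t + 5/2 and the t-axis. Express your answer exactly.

16/3

The curve meets the t-axis where t**2/2 + 3*t + 5/2 = 0, i.e. (t + 1)*(t + 5)/2 = 0, at t = -5, -1.
On [-5, -1] the curve lies below the axis; ∫[-5,-1] (t**2/2 + 3*t + 5/2) dt = -16/3, giving area 16/3.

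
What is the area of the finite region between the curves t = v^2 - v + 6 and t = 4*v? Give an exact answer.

Both boundary curves give t as a function of v, so integrate with respect to v. Setting them equal: v^2 - 5*v + 6 = 0, i.e. (v - 3)*(v - 2) = 0, so they meet at v = 2, 3.
For v in [2, 3], t = v^2 - v + 6 is on the left; area = ∫[2,3] (-(v^2 - 5*v + 6)) dv = 1/6.

1/6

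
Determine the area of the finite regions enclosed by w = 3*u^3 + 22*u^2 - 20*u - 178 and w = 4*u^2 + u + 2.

Set the curves equal: 3*u^3 + 22*u^2 - 20*u - 178 = 4*u^2 + u + 2, so 3*u^3 + 18*u^2 - 21*u - 180 = 0, which factors as 3*(u - 3)*(u + 4)*(u + 5) = 0. The curves meet at u = -5, -4, 3.
On [-5, -4], w = 3*u^3 + 22*u^2 - 20*u - 178 is on top; that piece has area ∫[-5,-4] (3*u^3 + 18*u^2 - 21*u - 180) du = 15/4.
On [-4, 3], w = 4*u^2 + u + 2 is on top; that piece has area ∫[-4,3] (-(3*u^3 + 18*u^2 - 21*u - 180)) du = 3087/4.
Total enclosed area = 15/4 + 3087/4 = 1551/2.

1551/2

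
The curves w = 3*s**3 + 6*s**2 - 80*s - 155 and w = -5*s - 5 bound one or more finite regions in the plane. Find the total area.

Set the curves equal: 3*s**3 + 6*s**2 - 80*s - 155 = -5*s - 5, so 3*s**3 + 6*s**2 - 75*s - 150 = 0, which factors as 3*(s - 5)*(s + 2)*(s + 5) = 0. The curves meet at s = -5, -2, 5.
On [-5, -2], w = 3*s**3 + 6*s**2 - 80*s - 155 is on top; that piece has area ∫[-5,-2] (3*s**3 + 6*s**2 - 75*s - 150) ds = 459/4.
On [-2, 5], w = -5*s - 5 is on top; that piece has area ∫[-2,5] (-(3*s**3 + 6*s**2 - 75*s - 150)) ds = 4459/4.
Total enclosed area = 459/4 + 4459/4 = 2459/2.

2459/2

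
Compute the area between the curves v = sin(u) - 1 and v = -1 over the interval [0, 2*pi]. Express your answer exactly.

The difference (sin(u) - 1) - (-1) = sin(u) changes sign at u = pi inside [0, 2*pi], so split the integral there.
∫[0,pi] (sin(u)) du = 2.
∫[pi,2*pi] (sin(u)) du = -2; the area of that piece is 2.
Total area = 2 + 2 = 4.

4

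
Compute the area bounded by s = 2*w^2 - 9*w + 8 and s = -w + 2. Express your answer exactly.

8/3

Both boundary curves give s as a function of w, so integrate with respect to w. Setting them equal: 2*w^2 - 8*w + 6 = 0, i.e. 2*(w - 3)*(w - 1) = 0, so they meet at w = 1, 3.
For w in [1, 3], s = 2*w^2 - 9*w + 8 is on the left; area = ∫[1,3] (-(2*w^2 - 8*w + 6)) dw = 8/3.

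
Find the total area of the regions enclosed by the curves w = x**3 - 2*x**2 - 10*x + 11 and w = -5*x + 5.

Set the curves equal: x**3 - 2*x**2 - 10*x + 11 = -5*x + 5, so x**3 - 2*x**2 - 5*x + 6 = 0, which factors as (x - 3)*(x - 1)*(x + 2) = 0. The curves meet at x = -2, 1, 3.
On [-2, 1], w = x**3 - 2*x**2 - 10*x + 11 is on top; that piece has area ∫[-2,1] (x**3 - 2*x**2 - 5*x + 6) dx = 63/4.
On [1, 3], w = -5*x + 5 is on top; that piece has area ∫[1,3] (-(x**3 - 2*x**2 - 5*x + 6)) dx = 16/3.
Total enclosed area = 63/4 + 16/3 = 253/12.

253/12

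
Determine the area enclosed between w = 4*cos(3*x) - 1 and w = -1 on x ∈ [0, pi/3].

The difference (4*cos(3*x) - 1) - (-1) = 4*cos(3*x) changes sign at x = pi/6 inside [0, pi/3], so split the integral there.
∫[0,pi/6] (4*cos(3*x)) dx = 4/3.
∫[pi/6,pi/3] (4*cos(3*x)) dx = -4/3; the area of that piece is 4/3.
Total area = 4/3 + 4/3 = 8/3.

8/3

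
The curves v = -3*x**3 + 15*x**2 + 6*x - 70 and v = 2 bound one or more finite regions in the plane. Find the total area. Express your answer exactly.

443/2

Set the curves equal: -3*x**3 + 15*x**2 + 6*x - 70 = 2, so -3*x**3 + 15*x**2 + 6*x - 72 = 0, which factors as -3*(x - 4)*(x - 3)*(x + 2) = 0. The curves meet at x = -2, 3, 4.
On [-2, 3], v = 2 is on top; that piece has area ∫[-2,3] (-(-3*x**3 + 15*x**2 + 6*x - 72)) dx = 875/4.
On [3, 4], v = -3*x**3 + 15*x**2 + 6*x - 70 is on top; that piece has area ∫[3,4] (-3*x**3 + 15*x**2 + 6*x - 72) dx = 11/4.
Total enclosed area = 875/4 + 11/4 = 443/2.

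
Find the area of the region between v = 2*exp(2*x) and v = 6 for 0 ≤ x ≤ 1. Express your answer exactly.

-11 + 6*log(3) + exp(2)

The difference (2*exp(2*x)) - (6) = 2*exp(2*x) - 6 changes sign at x = log(3)/2 inside [0, 1], so split the integral there.
∫[0,log(3)/2] (2*exp(2*x) - 6) dx = 2 - log(27); the area of that piece is -2 + log(27).
∫[log(3)/2,1] (2*exp(2*x) - 6) dx = -9 + 3*log(3) + exp(2).
Total area = (-2 + log(27)) + (-9 + 3*log(3) + exp(2)) = -11 + 6*log(3) + exp(2).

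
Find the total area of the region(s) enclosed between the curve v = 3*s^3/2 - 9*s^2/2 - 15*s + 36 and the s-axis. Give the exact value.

1221/8

The curve meets the s-axis where 3*s^3/2 - 9*s^2/2 - 15*s + 36 = 0, i.e. 3*(s - 4)*(s - 2)*(s + 3)/2 = 0, at s = -3, 2, 4.
On [-3, 2] the curve lies above the axis; ∫[-3,2] (3*s^3/2 - 9*s^2/2 - 15*s + 36) ds = 1125/8, giving area 1125/8.
On [2, 4] the curve lies below the axis; ∫[2,4] (3*s^3/2 - 9*s^2/2 - 15*s + 36) ds = -12, giving area 12.
Total area = 1125/8 + 12 = 1221/8.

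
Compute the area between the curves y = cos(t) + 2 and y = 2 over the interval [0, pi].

2

The difference (cos(t) + 2) - (2) = cos(t) changes sign at t = pi/2 inside [0, pi], so split the integral there.
∫[0,pi/2] (cos(t)) dt = 1.
∫[pi/2,pi] (cos(t)) dt = -1; the area of that piece is 1.
Total area = 1 + 1 = 2.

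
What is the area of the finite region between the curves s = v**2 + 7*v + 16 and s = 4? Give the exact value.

1/6

Both boundary curves give s as a function of v, so integrate with respect to v. Setting them equal: v**2 + 7*v + 12 = 0, i.e. (v + 3)*(v + 4) = 0, so they meet at v = -4, -3.
For v in [-4, -3], s = v**2 + 7*v + 16 is on the left; area = ∫[-4,-3] (-(v**2 + 7*v + 12)) dv = 1/6.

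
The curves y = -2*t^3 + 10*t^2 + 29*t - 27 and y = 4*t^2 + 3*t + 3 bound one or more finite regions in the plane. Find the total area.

256

Set the curves equal: -2*t^3 + 10*t^2 + 29*t - 27 = 4*t^2 + 3*t + 3, so -2*t^3 + 6*t^2 + 26*t - 30 = 0, which factors as -2*(t - 5)*(t - 1)*(t + 3) = 0. The curves meet at t = -3, 1, 5.
On [-3, 1], y = 4*t^2 + 3*t + 3 is on top; that piece has area ∫[-3,1] (-(-2*t^3 + 6*t^2 + 26*t - 30)) dt = 128.
On [1, 5], y = -2*t^3 + 10*t^2 + 29*t - 27 is on top; that piece has area ∫[1,5] (-2*t^3 + 6*t^2 + 26*t - 30) dt = 128.
Total enclosed area = 128 + 128 = 256.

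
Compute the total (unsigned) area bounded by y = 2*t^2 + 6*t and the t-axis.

The curve meets the t-axis where 2*t^2 + 6*t = 0, i.e. 2*t*(t + 3) = 0, at t = -3, 0.
On [-3, 0] the curve lies below the axis; ∫[-3,0] (2*t^2 + 6*t) dt = -9, giving area 9.

9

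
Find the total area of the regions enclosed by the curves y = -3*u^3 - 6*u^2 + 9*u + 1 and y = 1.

71/2

Set the curves equal: -3*u^3 - 6*u^2 + 9*u + 1 = 1, so -3*u^3 - 6*u^2 + 9*u = 0, which factors as -3*u*(u - 1)*(u + 3) = 0. The curves meet at u = -3, 0, 1.
On [-3, 0], y = 1 is on top; that piece has area ∫[-3,0] (-(-3*u^3 - 6*u^2 + 9*u)) du = 135/4.
On [0, 1], y = -3*u^3 - 6*u^2 + 9*u + 1 is on top; that piece has area ∫[0,1] (-3*u^3 - 6*u^2 + 9*u) du = 7/4.
Total enclosed area = 135/4 + 7/4 = 71/2.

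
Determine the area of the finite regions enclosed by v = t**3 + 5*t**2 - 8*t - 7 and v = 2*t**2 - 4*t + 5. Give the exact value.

131/4

Set the curves equal: t**3 + 5*t**2 - 8*t - 7 = 2*t**2 - 4*t + 5, so t**3 + 3*t**2 - 4*t - 12 = 0, which factors as (t - 2)*(t + 2)*(t + 3) = 0. The curves meet at t = -3, -2, 2.
On [-3, -2], v = t**3 + 5*t**2 - 8*t - 7 is on top; that piece has area ∫[-3,-2] (t**3 + 3*t**2 - 4*t - 12) dt = 3/4.
On [-2, 2], v = 2*t**2 - 4*t + 5 is on top; that piece has area ∫[-2,2] (-(t**3 + 3*t**2 - 4*t - 12)) dt = 32.
Total enclosed area = 3/4 + 32 = 131/4.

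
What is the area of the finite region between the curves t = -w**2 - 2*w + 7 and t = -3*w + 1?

125/6

Both boundary curves give t as a function of w, so integrate with respect to w. Setting them equal: -w**2 + w + 6 = 0, i.e. -(w - 3)*(w + 2) = 0, so they meet at w = -2, 3.
For w in [-2, 3], t = -w**2 - 2*w + 7 is on the right; area = ∫[-2,3] (-w**2 + w + 6) dw = 125/6.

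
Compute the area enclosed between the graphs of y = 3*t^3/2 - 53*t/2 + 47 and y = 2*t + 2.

1551/4

Set the curves equal: 3*t^3/2 - 53*t/2 + 47 = 2*t + 2, so 3*t^3/2 - 57*t/2 + 45 = 0, which factors as 3*(t - 3)*(t - 2)*(t + 5)/2 = 0. The curves meet at t = -5, 2, 3.
On [-5, 2], y = 3*t^3/2 - 53*t/2 + 47 is on top; that piece has area ∫[-5,2] (3*t^3/2 - 57*t/2 + 45) dt = 3087/8.
On [2, 3], y = 2*t + 2 is on top; that piece has area ∫[2,3] (-(3*t^3/2 - 57*t/2 + 45)) dt = 15/8.
Total enclosed area = 3087/8 + 15/8 = 1551/4.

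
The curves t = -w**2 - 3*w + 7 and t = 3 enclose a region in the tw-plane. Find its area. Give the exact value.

Both boundary curves give t as a function of w, so integrate with respect to w. Setting them equal: -w**2 - 3*w + 4 = 0, i.e. -(w - 1)*(w + 4) = 0, so they meet at w = -4, 1.
For w in [-4, 1], t = -w**2 - 3*w + 7 is on the right; area = ∫[-4,1] (-w**2 - 3*w + 4) dw = 125/6.

125/6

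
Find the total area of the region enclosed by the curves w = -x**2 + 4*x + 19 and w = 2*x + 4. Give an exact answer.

Set the curves equal: -x**2 + 4*x + 19 = 2*x + 4, so -x**2 + 2*x + 15 = 0, which factors as -(x - 5)*(x + 3) = 0. The curves meet at x = -3, 5.
On [-3, 5], w = -x**2 + 4*x + 19 is on top; that piece has area ∫[-3,5] (-x**2 + 2*x + 15) dx = 256/3.

256/3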